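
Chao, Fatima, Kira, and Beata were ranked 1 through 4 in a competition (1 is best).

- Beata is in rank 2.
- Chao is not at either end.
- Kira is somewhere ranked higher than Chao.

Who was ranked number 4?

With clue 1, Beata is ruled out for rank 4.
With clues 1–2, Chao is ruled out for rank 4.
With clues 1–3, Kira is ruled out for rank 4.
So rank 4 is Fatima.

Fatima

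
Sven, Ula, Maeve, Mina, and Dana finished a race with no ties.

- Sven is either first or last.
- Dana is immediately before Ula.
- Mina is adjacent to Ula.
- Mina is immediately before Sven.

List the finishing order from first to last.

Maeve, Dana, Ula, Mina, Sven

From clue 1: Sven is in {1,5}.
From clues 1–4: Maeve → place 1, Dana → place 2, Ula → place 3, Mina → place 4, Sven → place 5.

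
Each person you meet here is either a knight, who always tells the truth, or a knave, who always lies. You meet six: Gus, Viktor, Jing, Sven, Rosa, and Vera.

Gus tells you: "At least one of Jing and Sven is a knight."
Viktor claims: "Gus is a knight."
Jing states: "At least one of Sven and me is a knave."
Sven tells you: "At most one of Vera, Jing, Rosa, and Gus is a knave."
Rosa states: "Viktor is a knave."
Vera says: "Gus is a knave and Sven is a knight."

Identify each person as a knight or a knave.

Gus: knight, Viktor: knight, Jing: knight, Sven: knave, Rosa: knave, Vera: knave

Consider Gus. Suppose Gus is a knave.
Then no assignment of the remaining roles makes every statement match its speaker's type — contradiction.
So Gus is a knight.
With that fixed, Viktor's statement is true, so Viktor is a knight.
With that fixed, Rosa's statement is false, so Rosa is a knave.
With that fixed, Vera's statement is false, so Vera is a knave.
With that fixed, Sven's statement is false, so Sven is a knave.
With that fixed, Jing's statement is true, so Jing is a knight.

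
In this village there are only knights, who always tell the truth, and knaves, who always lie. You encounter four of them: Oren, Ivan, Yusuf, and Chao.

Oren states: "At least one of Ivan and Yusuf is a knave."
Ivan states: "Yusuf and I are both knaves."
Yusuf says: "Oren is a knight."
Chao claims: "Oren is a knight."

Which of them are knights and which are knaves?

Consider Oren. Suppose Oren is a knave.
Then no assignment of the remaining roles makes every statement match its speaker's type — contradiction.
So Oren is a knight.
With that fixed, Yusuf's statement is true, so Yusuf is a knight.
With that fixed, Chao's statement is true, so Chao is a knight.
With that fixed, Ivan's statement is false, so Ivan is a knave.

Oren: knight, Ivan: knave, Yusuf: knight, Chao: knight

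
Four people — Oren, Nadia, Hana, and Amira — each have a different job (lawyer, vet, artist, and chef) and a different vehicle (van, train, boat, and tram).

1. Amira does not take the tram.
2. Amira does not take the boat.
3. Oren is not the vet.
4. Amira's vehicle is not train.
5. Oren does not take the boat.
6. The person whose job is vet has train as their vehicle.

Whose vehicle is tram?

Clue 1 rules out Amira for the one with vehicle tram.
With clues 1–6, Hana and Nadia are impossible for the one with vehicle tram.
That leaves Oren.

Oren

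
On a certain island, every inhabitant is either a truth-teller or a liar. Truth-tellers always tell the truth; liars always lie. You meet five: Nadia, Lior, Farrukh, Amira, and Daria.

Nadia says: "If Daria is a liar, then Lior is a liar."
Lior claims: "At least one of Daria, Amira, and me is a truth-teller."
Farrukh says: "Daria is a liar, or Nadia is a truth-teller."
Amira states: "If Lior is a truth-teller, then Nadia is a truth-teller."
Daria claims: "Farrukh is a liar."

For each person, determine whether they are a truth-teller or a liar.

Consider Nadia. Suppose Nadia is a truth-teller.
Then no assignment of the remaining roles makes every statement match its speaker's type — contradiction.
So Nadia is a liar.
Consider Lior. Suppose Lior is a liar.
Then Nadia's statement comes out true, contradicting Nadia being a liar.
So Lior is a truth-teller.
With that fixed, Amira's statement is false, so Amira is a liar.
Consider Farrukh. Suppose Farrukh is a liar.
Then no assignment of the remaining roles makes every statement match its speaker's type — contradiction.
So Farrukh is a truth-teller.
With that fixed, Daria's statement is false, so Daria is a liar.

Nadia: liar, Lior: truth-teller, Farrukh: truth-teller, Amira: liar, Daria: liar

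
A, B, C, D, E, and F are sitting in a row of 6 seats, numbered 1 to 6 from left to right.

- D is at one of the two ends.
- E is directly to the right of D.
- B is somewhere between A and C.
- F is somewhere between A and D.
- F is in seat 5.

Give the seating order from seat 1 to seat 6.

D, E, C, B, F, A

From clue 1: D is in {1,6}.
From clues 1–2: D → seat 1, E → seat 2.
From clues 1–3: B is in {4,5}.
From clues 1–4: A is in {4,6}.
From clues 1–5: C → seat 3, B → seat 4, F → seat 5, A → seat 6.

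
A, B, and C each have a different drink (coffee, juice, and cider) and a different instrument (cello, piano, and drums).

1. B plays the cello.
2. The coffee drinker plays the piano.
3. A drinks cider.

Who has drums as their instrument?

Clue 1 rules out B for the one with instrument drums.
With clues 1–3, C is impossible for the one with instrument drums.
That leaves A.

A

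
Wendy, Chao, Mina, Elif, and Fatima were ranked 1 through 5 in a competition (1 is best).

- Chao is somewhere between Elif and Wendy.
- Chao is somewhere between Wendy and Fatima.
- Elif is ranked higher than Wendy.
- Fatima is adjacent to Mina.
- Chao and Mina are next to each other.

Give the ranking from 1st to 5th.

From clue 1: Chao is in {2,3,4}.
From clues 1–3: Wendy is in {4,5}.
From clues 1–4: Chao → rank 4, Wendy → rank 5.
From clues 1–5: Elif → rank 1, Fatima → rank 2, Mina → rank 3.

Elif, Fatima, Mina, Chao, Wendy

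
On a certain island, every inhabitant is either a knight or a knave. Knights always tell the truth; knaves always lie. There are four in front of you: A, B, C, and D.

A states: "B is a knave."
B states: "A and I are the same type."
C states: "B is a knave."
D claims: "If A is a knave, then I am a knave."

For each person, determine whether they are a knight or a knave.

A: knight, B: knave, C: knight, D: knight

Consider A. Suppose A is a knave.
Then whichever role B has, B's statement has the wrong truth value — contradiction.
So A is a knight.
With that fixed, D's statement is true, so D is a knight.
Consider B. Suppose B is a knight.
Then A's statement comes out false, contradicting A being a knight.
So B is a knave.
With that fixed, C's statement is true, so C is a knight.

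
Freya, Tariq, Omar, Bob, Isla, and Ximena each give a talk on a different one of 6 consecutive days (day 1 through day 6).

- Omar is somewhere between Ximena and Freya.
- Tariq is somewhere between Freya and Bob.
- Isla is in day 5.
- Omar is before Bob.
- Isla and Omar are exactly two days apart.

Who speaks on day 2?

Tariq

With clues 1–3, Freya and Isla are ruled out for day 2.
With clues 1–4, Bob and Ximena are ruled out for day 2.
With clues 1–5, Omar is ruled out for day 2.
So day 2 is Tariq.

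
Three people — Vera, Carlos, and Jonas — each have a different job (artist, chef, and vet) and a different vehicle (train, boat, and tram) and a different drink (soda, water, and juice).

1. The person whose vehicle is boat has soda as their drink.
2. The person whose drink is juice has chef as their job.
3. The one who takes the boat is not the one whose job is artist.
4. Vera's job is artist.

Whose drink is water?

With clues 1–4, Carlos and Jonas are impossible for the one with drink water.
That leaves Vera.

Vera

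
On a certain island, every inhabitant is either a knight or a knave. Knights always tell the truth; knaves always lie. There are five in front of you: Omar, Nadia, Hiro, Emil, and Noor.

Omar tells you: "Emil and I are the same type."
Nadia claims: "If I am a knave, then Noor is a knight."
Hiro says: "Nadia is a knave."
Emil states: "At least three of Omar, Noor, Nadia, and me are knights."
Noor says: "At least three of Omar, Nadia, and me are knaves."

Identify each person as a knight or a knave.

Omar: knight, Nadia: knight, Hiro: knave, Emil: knight, Noor: knave

Consider Omar. Suppose Omar is a knave.
Then no assignment of the remaining roles makes every statement match its speaker's type — contradiction.
So Omar is a knight.
With that fixed, Noor's statement is false, so Noor is a knave.
Consider Nadia. Suppose Nadia is a knave.
Then no assignment of the remaining roles makes every statement match its speaker's type — contradiction.
So Nadia is a knight.
With that fixed, Hiro's statement is false, so Hiro is a knave.
Consider Emil. Suppose Emil is a knave.
Then Omar's statement comes out false, contradicting Omar being a knight.
So Emil is a knight.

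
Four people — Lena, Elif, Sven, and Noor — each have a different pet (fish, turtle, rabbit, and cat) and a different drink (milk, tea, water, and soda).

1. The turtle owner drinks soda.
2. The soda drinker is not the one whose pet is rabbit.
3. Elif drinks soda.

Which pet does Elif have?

With clues 1–3, cat, fish, and rabbit are impossible for Elif's pet.
That leaves turtle.

turtle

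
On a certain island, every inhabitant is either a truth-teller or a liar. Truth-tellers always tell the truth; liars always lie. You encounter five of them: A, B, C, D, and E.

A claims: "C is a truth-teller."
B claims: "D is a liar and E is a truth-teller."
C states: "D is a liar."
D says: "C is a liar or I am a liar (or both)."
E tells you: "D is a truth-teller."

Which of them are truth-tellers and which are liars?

A: liar, B: liar, C: liar, D: truth-teller, E: truth-teller

Consider A. Suppose A is a truth-teller.
Then no assignment of the remaining roles makes every statement match its speaker's type — contradiction.
So A is a liar.
Consider B. Suppose B is a truth-teller.
Then no assignment of the remaining roles makes every statement match its speaker's type — contradiction.
So B is a liar.
Consider C. Suppose C is a truth-teller.
Then A's statement comes out true, contradicting A being a liar.
So C is a liar.
With that fixed, D's statement is true, so D is a truth-teller.
With that fixed, E's statement is true, so E is a truth-teller.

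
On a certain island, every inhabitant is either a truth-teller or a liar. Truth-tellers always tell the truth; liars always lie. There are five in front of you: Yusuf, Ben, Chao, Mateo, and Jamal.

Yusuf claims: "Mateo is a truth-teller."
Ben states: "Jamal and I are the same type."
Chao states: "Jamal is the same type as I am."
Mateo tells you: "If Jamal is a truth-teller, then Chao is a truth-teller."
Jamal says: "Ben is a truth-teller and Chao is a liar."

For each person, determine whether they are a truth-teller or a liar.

Consider Yusuf. Suppose Yusuf is a truth-teller.
Then no assignment of the remaining roles makes every statement match its speaker's type — contradiction.
So Yusuf is a liar.
Consider Ben. Suppose Ben is a liar.
Then no assignment of the remaining roles makes every statement match its speaker's type — contradiction.
So Ben is a truth-teller.
Consider Chao. Suppose Chao is a truth-teller.
Then no assignment of the remaining roles makes every statement match its speaker's type — contradiction.
So Chao is a liar.
With that fixed, Jamal's statement is true, so Jamal is a truth-teller.
With that fixed, Mateo's statement is false, so Mateo is a liar.

Yusuf: liar, Ben: truth-teller, Chao: liar, Mateo: liar, Jamal: truth-teller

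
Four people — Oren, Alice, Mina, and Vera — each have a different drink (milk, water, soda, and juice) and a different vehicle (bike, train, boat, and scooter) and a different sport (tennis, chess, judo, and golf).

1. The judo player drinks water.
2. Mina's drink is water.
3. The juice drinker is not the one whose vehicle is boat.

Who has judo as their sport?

With clues 1–2, Alice, Oren, and Vera are impossible for the one with sport judo.
That leaves Mina.

Mina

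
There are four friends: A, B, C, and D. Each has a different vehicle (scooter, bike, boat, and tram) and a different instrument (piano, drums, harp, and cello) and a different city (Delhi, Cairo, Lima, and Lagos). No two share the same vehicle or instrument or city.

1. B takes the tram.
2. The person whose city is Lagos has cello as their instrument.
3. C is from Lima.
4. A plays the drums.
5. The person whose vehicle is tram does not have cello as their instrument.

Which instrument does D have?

With clues 1–4, drums is impossible for D's instrument.
With clues 1–5, harp and piano are impossible for D's instrument.
That leaves cello.

cello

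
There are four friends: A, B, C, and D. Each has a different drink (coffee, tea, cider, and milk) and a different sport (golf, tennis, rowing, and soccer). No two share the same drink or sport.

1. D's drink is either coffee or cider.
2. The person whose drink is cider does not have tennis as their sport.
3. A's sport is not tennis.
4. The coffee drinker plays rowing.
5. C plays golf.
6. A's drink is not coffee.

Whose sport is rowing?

D

With clues 1–5, B and C are impossible for the one with sport rowing.
With clues 1–6, A is impossible for the one with sport rowing.
That leaves D.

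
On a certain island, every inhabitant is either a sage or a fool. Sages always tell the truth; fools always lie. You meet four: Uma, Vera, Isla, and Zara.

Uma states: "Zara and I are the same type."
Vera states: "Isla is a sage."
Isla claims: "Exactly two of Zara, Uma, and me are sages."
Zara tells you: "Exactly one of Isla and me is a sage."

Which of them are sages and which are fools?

Uma: fool, Vera: fool, Isla: fool, Zara: sage

Consider Uma. Suppose Uma is a sage.
Then no assignment of the remaining roles makes every statement match its speaker's type — contradiction.
So Uma is a fool.
Consider Vera. Suppose Vera is a sage.
Then no assignment of the remaining roles makes every statement match its speaker's type — contradiction.
So Vera is a fool.
Consider Isla. Suppose Isla is a sage.
Then Vera's statement comes out true, contradicting Vera being a fool.
So Isla is a fool.
Consider Zara. Suppose Zara is a fool.
Then Uma's statement comes out true, contradicting Uma being a fool.
So Zara is a sage.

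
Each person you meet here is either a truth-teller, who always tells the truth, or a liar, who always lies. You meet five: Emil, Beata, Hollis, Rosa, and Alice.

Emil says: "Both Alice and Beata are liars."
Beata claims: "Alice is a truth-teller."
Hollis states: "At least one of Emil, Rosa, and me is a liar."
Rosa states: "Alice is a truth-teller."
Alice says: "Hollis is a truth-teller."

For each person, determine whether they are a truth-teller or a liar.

Consider Emil. Suppose Emil is a truth-teller.
Then no assignment of the remaining roles makes every statement match its speaker's type — contradiction.
So Emil is a liar.
With that fixed, Hollis's statement is true, so Hollis is a truth-teller.
With that fixed, Alice's statement is true, so Alice is a truth-teller.
With that fixed, Beata's statement is true, so Beata is a truth-teller.
With that fixed, Rosa's statement is true, so Rosa is a truth-teller.

Emil: liar, Beata: truth-teller, Hollis: truth-teller, Rosa: truth-teller, Alice: truth-teller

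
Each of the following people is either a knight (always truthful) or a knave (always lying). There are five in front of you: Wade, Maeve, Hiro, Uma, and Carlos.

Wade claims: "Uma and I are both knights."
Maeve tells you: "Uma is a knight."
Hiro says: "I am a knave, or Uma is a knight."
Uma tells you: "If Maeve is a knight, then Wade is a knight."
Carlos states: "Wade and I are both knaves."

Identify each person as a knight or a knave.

Wade: knight, Maeve: knight, Hiro: knight, Uma: knight, Carlos: knave

Consider Wade. Suppose Wade is a knave.
Then whichever role Carlos has, Carlos's statement has the wrong truth value — contradiction.
So Wade is a knight.
With that fixed, Uma's statement is true, so Uma is a knight.
With that fixed, Carlos's statement is false, so Carlos is a knave.
With that fixed, Maeve's statement is true, so Maeve is a knight.
With that fixed, Hiro's statement is true, so Hiro is a knight.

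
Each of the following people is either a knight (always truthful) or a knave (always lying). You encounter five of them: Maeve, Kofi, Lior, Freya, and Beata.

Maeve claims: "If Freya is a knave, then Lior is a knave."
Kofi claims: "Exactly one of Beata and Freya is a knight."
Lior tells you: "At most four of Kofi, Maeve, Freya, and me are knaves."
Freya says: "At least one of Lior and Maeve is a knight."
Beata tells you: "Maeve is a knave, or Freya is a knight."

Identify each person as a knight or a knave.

Regardless of anyone's role, Lior's statement is true, so Lior is a knight.
With that fixed, Freya's statement is true, so Freya is a knight.
With that fixed, Beata's statement is true, so Beata is a knight.
With that fixed, Maeve's statement is true, so Maeve is a knight.
With that fixed, Kofi's statement is false, so Kofi is a knave.

Maeve: knight, Kofi: knave, Lior: knight, Freya: knight, Beata: knight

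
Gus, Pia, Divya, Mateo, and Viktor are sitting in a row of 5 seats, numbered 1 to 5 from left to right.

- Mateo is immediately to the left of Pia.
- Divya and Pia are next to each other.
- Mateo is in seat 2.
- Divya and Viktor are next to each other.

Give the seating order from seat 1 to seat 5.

Gus, Mateo, Pia, Divya, Viktor

From clue 1: Pia is in {2,3,4,5}.
From clues 1–2: Pia is in {2,3,4}.
From clues 1–3: Mateo → seat 2, Pia → seat 3, Divya → seat 4.
From clues 1–4: Gus → seat 1, Viktor → seat 5.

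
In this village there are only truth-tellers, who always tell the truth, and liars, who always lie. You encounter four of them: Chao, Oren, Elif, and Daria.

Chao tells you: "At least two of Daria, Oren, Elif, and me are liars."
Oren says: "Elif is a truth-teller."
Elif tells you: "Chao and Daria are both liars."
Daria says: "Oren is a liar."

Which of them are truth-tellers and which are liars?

Chao: truth-teller, Oren: liar, Elif: liar, Daria: truth-teller

Consider Chao. Suppose Chao is a liar.
Then no assignment of the remaining roles makes every statement match its speaker's type — contradiction.
So Chao is a truth-teller.
With that fixed, Elif's statement is false, so Elif is a liar.
With that fixed, Oren's statement is false, so Oren is a liar.
With that fixed, Daria's statement is true, so Daria is a truth-teller.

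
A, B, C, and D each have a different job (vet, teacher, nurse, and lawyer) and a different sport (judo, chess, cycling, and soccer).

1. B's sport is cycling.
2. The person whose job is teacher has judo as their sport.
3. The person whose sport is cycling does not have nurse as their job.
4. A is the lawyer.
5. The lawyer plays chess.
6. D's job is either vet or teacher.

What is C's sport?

Clue 1 rules out cycling for C's sport.
With clues 1–5, chess is impossible for C's sport.
With clues 1–6, judo is impossible for C's sport.
That leaves soccer.

soccer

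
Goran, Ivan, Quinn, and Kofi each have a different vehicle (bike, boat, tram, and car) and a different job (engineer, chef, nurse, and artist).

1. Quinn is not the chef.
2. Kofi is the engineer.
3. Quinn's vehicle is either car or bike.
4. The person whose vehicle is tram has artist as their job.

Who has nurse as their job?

Quinn

With clues 1–2, Kofi is impossible for the one with job nurse.
With clues 1–4, Goran and Ivan are impossible for the one with job nurse.
That leaves Quinn.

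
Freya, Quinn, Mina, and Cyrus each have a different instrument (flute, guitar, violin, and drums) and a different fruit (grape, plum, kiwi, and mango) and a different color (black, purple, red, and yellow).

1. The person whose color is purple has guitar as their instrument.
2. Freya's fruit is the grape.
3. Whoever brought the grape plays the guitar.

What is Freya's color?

With clues 1–3, black, red, and yellow are impossible for Freya's color.
That leaves purple.

purple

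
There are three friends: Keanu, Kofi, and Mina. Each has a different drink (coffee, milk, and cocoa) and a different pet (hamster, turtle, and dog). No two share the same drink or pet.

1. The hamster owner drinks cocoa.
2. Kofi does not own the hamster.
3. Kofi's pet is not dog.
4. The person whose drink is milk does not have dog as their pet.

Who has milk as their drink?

With clues 1–4, Keanu and Mina are impossible for the one with drink milk.
That leaves Kofi.

Kofi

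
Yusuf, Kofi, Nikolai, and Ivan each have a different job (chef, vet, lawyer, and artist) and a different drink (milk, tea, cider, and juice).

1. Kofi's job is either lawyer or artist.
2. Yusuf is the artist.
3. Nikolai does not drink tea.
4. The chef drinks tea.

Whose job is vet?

Nikolai

Clue 1 rules out Kofi for the one with job vet.
With clues 1–2, Yusuf is impossible for the one with job vet.
With clues 1–4, Ivan is impossible for the one with job vet.
That leaves Nikolai.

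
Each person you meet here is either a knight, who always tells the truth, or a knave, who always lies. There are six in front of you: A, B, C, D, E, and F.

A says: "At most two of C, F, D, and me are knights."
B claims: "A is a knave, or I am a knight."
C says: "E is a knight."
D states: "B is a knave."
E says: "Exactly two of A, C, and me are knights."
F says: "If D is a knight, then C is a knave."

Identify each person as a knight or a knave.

A: knight, B: knight, C: knave, D: knave, E: knave, F: knight

Consider A. Suppose A is a knave.
Then no assignment of the remaining roles makes every statement match its speaker's type — contradiction.
So A is a knight.
Consider B. Suppose B is a knave.
Then no assignment of the remaining roles makes every statement match its speaker's type — contradiction.
So B is a knight.
With that fixed, D's statement is false, so D is a knave.
With that fixed, F's statement is true, so F is a knight.
Consider C. Suppose C is a knight.
Then A's statement comes out false, contradicting A being a knight.
So C is a knave.
Consider E. Suppose E is a knight.
Then C's statement comes out true, contradicting C being a knave.
So E is a knave.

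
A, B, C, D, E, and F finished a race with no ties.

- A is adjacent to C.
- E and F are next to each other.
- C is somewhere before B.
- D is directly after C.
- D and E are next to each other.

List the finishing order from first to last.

From clues 1–3: B is in {3,4,5,6}.
From clues 1–4: A is in {1,3}.
From clues 1–5: A → place 1, C → place 2, D → place 3, E → place 4, F → place 5, B → place 6.

A, C, D, E, F, B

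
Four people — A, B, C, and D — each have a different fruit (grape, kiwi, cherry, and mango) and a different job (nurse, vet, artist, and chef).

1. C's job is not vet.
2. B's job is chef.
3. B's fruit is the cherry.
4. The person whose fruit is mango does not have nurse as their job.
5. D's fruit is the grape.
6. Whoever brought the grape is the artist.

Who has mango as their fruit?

A

With clues 1–3, B is impossible for the one with fruit mango.
With clues 1–5, D is impossible for the one with fruit mango.
With clues 1–6, C is impossible for the one with fruit mango.
That leaves A.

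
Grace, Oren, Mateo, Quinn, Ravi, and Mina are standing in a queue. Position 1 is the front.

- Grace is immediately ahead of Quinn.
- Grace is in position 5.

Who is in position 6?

Quinn

With clue 1, Grace is ruled out for position 6.
With clues 1–2, Mateo, Mina, Oren, and Ravi are ruled out for position 6.
So position 6 is Quinn.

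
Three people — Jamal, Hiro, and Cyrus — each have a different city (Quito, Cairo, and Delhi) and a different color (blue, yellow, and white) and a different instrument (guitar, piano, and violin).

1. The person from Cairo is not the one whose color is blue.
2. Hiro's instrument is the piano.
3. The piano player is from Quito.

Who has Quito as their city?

Hiro

With clues 1–3, Cyrus and Jamal are impossible for the one with city Quito.
That leaves Hiro.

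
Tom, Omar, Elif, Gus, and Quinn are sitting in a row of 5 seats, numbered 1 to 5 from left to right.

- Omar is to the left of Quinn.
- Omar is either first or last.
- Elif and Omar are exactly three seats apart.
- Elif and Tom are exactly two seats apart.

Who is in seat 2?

Tom

With clues 1–2, Omar is ruled out for seat 2.
With clues 1–3, Elif is ruled out for seat 2.
With clues 1–4, Gus and Quinn are ruled out for seat 2.
So seat 2 is Tom.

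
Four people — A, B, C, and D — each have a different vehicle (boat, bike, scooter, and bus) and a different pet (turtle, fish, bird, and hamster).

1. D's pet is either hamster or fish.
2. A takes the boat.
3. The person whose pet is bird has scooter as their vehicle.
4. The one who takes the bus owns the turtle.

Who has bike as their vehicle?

D

With clues 1–2, A is impossible for the one with vehicle bike.
With clues 1–4, B and C are impossible for the one with vehicle bike.
That leaves D.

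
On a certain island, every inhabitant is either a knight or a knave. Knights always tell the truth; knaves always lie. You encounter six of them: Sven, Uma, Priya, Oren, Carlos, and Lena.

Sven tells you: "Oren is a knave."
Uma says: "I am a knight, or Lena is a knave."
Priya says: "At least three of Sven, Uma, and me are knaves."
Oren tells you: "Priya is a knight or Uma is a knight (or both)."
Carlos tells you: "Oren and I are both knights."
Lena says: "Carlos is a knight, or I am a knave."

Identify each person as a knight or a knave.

Sven: knave, Uma: knight, Priya: knave, Oren: knight, Carlos: knight, Lena: knight

Consider Sven. Suppose Sven is a knight.
Then no assignment of the remaining roles makes every statement match its speaker's type — contradiction.
So Sven is a knave.
Consider Uma. Suppose Uma is a knave.
Then whichever role Priya has, Priya's statement has the wrong truth value — contradiction.
So Uma is a knight.
With that fixed, Priya's statement is false, so Priya is a knave.
With that fixed, Oren's statement is true, so Oren is a knight.
Consider Carlos. Suppose Carlos is a knave.
Then whichever role Lena has, Lena's statement has the wrong truth value — contradiction.
So Carlos is a knight.
With that fixed, Lena's statement is true, so Lena is a knight.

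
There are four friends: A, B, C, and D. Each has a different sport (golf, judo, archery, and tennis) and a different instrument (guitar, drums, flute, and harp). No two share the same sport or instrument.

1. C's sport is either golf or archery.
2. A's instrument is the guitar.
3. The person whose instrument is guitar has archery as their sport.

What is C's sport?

Clue 1 rules out judo and tennis for C's sport.
With clues 1–3, archery is impossible for C's sport.
That leaves golf.

golf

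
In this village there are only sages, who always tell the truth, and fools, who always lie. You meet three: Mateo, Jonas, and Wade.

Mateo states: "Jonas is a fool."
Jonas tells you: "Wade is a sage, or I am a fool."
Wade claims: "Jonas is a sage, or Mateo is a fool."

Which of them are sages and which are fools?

Consider Mateo. Suppose Mateo is a sage.
Then no assignment of the remaining roles makes every statement match its speaker's type — contradiction.
So Mateo is a fool.
With that fixed, Wade's statement is true, so Wade is a sage.
With that fixed, Jonas's statement is true, so Jonas is a sage.

Mateo: fool, Jonas: sage, Wade: sage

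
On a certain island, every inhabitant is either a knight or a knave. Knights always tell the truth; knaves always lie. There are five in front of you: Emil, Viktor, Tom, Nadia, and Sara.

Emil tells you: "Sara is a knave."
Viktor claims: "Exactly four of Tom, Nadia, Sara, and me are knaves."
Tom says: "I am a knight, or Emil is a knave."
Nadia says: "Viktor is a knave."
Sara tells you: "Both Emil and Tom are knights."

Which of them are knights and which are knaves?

Consider Emil. Suppose Emil is a knave.
Then no assignment of the remaining roles makes every statement match its speaker's type — contradiction.
So Emil is a knight.
Consider Viktor. Suppose Viktor is a knight.
Then Viktor's own statement would have to be true, but it can't be — contradiction.
So Viktor is a knave.
With that fixed, Nadia's statement is true, so Nadia is a knight.
Consider Tom. Suppose Tom is a knight.
Then no assignment of the remaining roles makes every statement match its speaker's type — contradiction.
So Tom is a knave.
With that fixed, Sara's statement is false, so Sara is a knave.

Emil: knight, Viktor: knave, Tom: knave, Nadia: knight, Sara: knave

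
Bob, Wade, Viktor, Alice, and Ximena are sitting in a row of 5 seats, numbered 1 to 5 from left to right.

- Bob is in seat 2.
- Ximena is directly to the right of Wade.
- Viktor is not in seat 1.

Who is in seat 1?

Alice

With clue 1, Bob is ruled out for seat 1.
With clues 1–2, Wade and Ximena are ruled out for seat 1.
With clues 1–3, Viktor is ruled out for seat 1.
So seat 1 is Alice.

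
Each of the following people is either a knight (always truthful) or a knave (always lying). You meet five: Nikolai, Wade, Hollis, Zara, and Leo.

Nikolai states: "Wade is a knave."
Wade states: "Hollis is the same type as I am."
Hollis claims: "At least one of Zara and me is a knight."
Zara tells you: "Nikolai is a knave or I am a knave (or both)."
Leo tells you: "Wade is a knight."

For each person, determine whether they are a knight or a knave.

Nikolai: knave, Wade: knight, Hollis: knight, Zara: knight, Leo: knight

Consider Nikolai. Suppose Nikolai is a knight.
Then whichever role Zara has, Zara's statement has the wrong truth value — contradiction.
So Nikolai is a knave.
With that fixed, Zara's statement is true, so Zara is a knight.
With that fixed, Hollis's statement is true, so Hollis is a knight.
Consider Wade. Suppose Wade is a knave.
Then Nikolai's statement comes out true, contradicting Nikolai being a knave.
So Wade is a knight.
With that fixed, Leo's statement is true, so Leo is a knight.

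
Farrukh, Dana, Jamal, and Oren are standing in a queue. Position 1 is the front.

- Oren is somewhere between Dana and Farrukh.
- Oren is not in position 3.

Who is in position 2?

With clues 1–2, Dana, Farrukh, and Jamal are ruled out for position 2.
So position 2 is Oren.

Oren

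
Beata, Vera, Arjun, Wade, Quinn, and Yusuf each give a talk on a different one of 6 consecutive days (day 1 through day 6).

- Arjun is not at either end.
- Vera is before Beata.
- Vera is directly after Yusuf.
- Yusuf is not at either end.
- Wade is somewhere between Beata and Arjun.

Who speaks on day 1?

With clue 1, Arjun is ruled out for day 1.
With clues 1–2, Beata is ruled out for day 1.
With clues 1–3, Vera is ruled out for day 1.
With clues 1–4, Yusuf is ruled out for day 1.
With clues 1–5, Wade is ruled out for day 1.
So day 1 is Quinn.

Quinn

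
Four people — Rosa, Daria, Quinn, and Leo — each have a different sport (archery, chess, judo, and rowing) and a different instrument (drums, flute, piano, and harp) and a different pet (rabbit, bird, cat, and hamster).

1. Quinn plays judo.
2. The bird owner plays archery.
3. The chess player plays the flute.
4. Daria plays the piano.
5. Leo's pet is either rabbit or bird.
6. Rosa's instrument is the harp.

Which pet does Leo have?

With clues 1–5, cat and hamster are impossible for Leo's pet.
With clues 1–6, bird is impossible for Leo's pet.
That leaves rabbit.

rabbit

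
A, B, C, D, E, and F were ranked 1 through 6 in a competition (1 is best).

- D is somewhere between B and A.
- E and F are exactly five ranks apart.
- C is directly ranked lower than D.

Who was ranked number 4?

With clues 1–2, E and F are ruled out for rank 4.
With clues 1–3, A, B, and D are ruled out for rank 4.
So rank 4 is C.

C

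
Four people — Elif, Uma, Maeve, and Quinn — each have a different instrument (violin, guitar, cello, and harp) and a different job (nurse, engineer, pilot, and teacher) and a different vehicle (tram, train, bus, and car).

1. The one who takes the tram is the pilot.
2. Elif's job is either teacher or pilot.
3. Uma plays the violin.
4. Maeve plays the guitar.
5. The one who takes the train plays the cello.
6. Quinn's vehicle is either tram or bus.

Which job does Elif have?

teacher

With clues 1–2, engineer and nurse are impossible for Elif's job.
With clues 1–6, pilot is impossible for Elif's job.
That leaves teacher.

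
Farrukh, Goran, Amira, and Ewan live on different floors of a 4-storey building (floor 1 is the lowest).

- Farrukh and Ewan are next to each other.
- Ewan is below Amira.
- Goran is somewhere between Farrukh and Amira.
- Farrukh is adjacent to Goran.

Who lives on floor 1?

Ewan

With clues 1–2, Amira is ruled out for floor 1.
With clues 1–3, Goran is ruled out for floor 1.
With clues 1–4, Farrukh is ruled out for floor 1.
So floor 1 is Ewan.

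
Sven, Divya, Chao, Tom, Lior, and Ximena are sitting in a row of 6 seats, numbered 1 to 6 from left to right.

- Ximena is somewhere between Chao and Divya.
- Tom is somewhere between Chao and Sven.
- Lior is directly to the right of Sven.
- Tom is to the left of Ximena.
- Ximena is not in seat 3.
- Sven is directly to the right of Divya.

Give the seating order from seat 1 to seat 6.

Divya, Sven, Lior, Tom, Ximena, Chao

From clue 1: Ximena is in {2,3,4,5}.
From clues 1–2: Tom is in {2,3,4,5}.
From clues 1–3: Divya is in {1,3,4,6}.
From clues 1–4: Ximena is in {3,5}.
From clues 1–5: Ximena → seat 5.
From clues 1–6: Divya → seat 1, Sven → seat 2, Lior → seat 3, Tom → seat 4, Chao → seat 6.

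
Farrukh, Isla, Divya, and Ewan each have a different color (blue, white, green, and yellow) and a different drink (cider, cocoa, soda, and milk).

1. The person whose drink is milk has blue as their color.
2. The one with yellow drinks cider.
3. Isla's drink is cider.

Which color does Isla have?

With clues 1–3, blue, green, and white are impossible for Isla's color.
That leaves yellow.

yellow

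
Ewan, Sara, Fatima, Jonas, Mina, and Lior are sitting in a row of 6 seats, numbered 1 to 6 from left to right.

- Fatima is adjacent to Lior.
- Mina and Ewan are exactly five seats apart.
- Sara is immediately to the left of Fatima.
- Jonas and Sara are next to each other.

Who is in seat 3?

With clues 1–2, Ewan and Mina are ruled out for seat 3.
With clues 1–3, Jonas and Lior are ruled out for seat 3.
With clues 1–4, Fatima is ruled out for seat 3.
So seat 3 is Sara.

Sara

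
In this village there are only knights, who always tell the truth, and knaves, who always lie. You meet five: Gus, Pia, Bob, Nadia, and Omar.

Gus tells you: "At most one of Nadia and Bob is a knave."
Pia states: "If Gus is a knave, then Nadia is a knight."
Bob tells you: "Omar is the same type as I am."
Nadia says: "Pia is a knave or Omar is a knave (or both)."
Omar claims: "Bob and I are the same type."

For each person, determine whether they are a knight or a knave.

Gus: knight, Pia: knight, Bob: knight, Nadia: knave, Omar: knight

Consider Gus. Suppose Gus is a knave.
Then no assignment of the remaining roles makes every statement match its speaker's type — contradiction.
So Gus is a knight.
With that fixed, Pia's statement is true, so Pia is a knight.
Consider Bob. Suppose Bob is a knave.
Then whichever role Omar has, Omar's statement has the wrong truth value — contradiction.
So Bob is a knight.
Consider Nadia. Suppose Nadia is a knight.
Then no assignment of the remaining roles makes every statement match its speaker's type — contradiction.
So Nadia is a knave.
Consider Omar. Suppose Omar is a knave.
Then Bob's statement comes out false, contradicting Bob being a knight.
So Omar is a knight.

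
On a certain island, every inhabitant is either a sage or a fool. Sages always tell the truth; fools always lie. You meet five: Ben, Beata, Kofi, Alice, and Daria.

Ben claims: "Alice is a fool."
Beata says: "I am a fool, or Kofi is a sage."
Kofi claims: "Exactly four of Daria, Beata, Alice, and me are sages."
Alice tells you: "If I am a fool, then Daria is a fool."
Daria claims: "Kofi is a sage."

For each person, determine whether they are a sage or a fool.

Ben: fool, Beata: sage, Kofi: sage, Alice: sage, Daria: sage

Consider Ben. Suppose Ben is a sage.
Then no assignment of the remaining roles makes every statement match its speaker's type — contradiction.
So Ben is a fool.
Consider Beata. Suppose Beata is a fool.
Then Beata's own statement would have to be false, but it can't be — contradiction.
So Beata is a sage.
Consider Kofi. Suppose Kofi is a fool.
Then Beata's statement comes out false, contradicting Beata being a sage.
So Kofi is a sage.
With that fixed, Daria's statement is true, so Daria is a sage.
Consider Alice. Suppose Alice is a fool.
Then Ben's statement comes out true, contradicting Ben being a fool.
So Alice is a sage.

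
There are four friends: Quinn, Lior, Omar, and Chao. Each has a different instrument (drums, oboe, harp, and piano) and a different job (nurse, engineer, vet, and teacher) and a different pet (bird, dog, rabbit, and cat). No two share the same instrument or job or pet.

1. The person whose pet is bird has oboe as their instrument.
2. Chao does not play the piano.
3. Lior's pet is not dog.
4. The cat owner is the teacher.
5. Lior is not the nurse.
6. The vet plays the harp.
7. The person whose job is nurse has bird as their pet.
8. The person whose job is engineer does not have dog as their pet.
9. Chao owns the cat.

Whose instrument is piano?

With clues 1–2, Chao is impossible for the one with instrument piano.
With clues 1–9, Omar and Quinn are impossible for the one with instrument piano.
That leaves Lior.

Lior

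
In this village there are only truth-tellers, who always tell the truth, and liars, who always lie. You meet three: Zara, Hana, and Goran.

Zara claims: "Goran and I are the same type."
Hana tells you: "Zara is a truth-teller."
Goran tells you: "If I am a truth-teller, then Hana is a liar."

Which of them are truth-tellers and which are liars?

Consider Zara. Suppose Zara is a truth-teller.
Then no assignment of the remaining roles makes every statement match its speaker's type — contradiction.
So Zara is a liar.
With that fixed, Hana's statement is false, so Hana is a liar.
With that fixed, Goran's statement is true, so Goran is a truth-teller.

Zara: liar, Hana: liar, Goran: truth-teller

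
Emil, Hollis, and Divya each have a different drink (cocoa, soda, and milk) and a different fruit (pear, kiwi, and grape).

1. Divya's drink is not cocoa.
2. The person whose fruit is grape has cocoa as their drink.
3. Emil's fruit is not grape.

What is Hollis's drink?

cocoa

With clues 1–3, milk and soda are impossible for Hollis's drink.
That leaves cocoa.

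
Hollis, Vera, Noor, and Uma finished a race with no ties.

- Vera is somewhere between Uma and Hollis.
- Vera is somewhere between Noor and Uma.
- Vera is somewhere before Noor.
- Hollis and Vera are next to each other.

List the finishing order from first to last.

Uma, Vera, Hollis, Noor

From clue 1: Vera is in {2,3}.
From clues 1–3: Uma → place 1, Vera → place 2.
From clues 1–4: Hollis → place 3, Noor → place 4.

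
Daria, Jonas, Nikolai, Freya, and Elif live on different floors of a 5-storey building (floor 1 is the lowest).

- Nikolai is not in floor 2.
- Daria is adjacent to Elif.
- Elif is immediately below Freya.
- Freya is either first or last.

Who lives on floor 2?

With clue 1, Nikolai is ruled out for floor 2.
With clues 1–3, Freya is ruled out for floor 2.
With clues 1–4, Daria and Elif are ruled out for floor 2.
So floor 2 is Jonas.

Jonas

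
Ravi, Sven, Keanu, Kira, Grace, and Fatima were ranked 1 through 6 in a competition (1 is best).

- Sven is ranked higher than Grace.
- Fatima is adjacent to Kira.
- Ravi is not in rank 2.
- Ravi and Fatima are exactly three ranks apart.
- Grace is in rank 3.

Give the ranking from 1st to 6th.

Ravi, Sven, Grace, Fatima, Kira, Keanu

From clue 1: Sven is in {1,2,3,4,5}.
From clues 1–3: Ravi is in {1,3,4,5,6}.
From clues 1–5: Ravi → rank 1, Sven → rank 2, Grace → rank 3, Fatima → rank 4, Kira → rank 5, Keanu → rank 6.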